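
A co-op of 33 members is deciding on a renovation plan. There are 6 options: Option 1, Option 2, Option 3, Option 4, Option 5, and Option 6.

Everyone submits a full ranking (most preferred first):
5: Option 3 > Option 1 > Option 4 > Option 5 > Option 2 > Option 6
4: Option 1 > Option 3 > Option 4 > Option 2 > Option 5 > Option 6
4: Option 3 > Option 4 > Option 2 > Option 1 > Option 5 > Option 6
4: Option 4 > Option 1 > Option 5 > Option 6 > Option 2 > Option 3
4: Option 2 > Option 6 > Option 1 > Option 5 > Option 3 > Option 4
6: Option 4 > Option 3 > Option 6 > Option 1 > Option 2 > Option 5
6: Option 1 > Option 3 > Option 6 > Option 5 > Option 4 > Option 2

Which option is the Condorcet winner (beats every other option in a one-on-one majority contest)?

Option 1

Option 1 vs Option 2: 25–8
Option 1 vs Option 3: 18–15
Option 1 vs Option 4: 19–14
Option 1 vs Option 5: 33–0
Option 1 vs Option 6: 23–10
Option 1 beats every other option.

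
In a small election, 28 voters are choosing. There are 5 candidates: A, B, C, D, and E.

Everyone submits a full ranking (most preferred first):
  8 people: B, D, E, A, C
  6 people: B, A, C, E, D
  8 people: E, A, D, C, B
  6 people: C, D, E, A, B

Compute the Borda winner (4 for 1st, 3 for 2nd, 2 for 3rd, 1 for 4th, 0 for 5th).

A: 8×1 + 6×3 + 8×3 + 6×1 = 56
B: 8×4 + 6×4 + 8×0 + 6×0 = 56
C: 8×0 + 6×2 + 8×1 + 6×4 = 44
D: 8×3 + 6×0 + 8×2 + 6×3 = 58
E: 8×2 + 6×1 + 8×4 + 6×2 = 66

E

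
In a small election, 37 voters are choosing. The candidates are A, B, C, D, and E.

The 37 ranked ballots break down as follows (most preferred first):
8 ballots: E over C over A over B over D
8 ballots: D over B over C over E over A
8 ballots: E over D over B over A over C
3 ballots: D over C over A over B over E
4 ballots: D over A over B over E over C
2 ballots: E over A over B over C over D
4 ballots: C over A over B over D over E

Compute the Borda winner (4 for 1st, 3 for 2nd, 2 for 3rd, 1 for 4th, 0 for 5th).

A: 8×2 + 8×0 + 8×1 + 3×2 + 4×3 + 2×3 + 4×3 = 60
B: 8×1 + 8×3 + 8×2 + 3×1 + 4×2 + 2×2 + 4×2 = 71
C: 8×3 + 8×2 + 8×0 + 3×3 + 4×0 + 2×1 + 4×4 = 67
D: 8×0 + 8×4 + 8×3 + 3×4 + 4×4 + 2×0 + 4×1 = 88
E: 8×4 + 8×1 + 8×4 + 3×0 + 4×1 + 2×4 + 4×0 = 84

D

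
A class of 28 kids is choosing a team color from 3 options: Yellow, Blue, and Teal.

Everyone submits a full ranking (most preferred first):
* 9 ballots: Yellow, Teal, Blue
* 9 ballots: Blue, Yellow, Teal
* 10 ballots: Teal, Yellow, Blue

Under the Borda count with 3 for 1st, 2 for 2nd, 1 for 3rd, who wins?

Yellow

Yellow: 9×3 + 9×2 + 10×2 = 65
Blue: 9×1 + 9×3 + 10×1 = 46
Teal: 9×2 + 9×1 + 10×3 = 57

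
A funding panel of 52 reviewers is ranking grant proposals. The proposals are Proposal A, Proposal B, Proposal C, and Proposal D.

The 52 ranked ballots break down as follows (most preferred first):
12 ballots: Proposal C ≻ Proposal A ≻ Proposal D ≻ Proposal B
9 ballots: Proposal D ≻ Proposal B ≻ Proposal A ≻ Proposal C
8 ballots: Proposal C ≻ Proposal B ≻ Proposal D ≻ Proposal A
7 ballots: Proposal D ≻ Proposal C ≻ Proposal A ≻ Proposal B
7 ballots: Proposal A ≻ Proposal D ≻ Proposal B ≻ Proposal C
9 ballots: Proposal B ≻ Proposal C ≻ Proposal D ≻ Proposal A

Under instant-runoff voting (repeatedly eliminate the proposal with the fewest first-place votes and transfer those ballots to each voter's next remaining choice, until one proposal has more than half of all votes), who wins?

Round 1: Proposal A 7, Proposal B 9, Proposal C 20, Proposal D 16. Proposal A eliminated.
Round 2: Proposal B 9, Proposal C 20, Proposal D 23. Proposal B eliminated.
Round 3: Proposal C 29, Proposal D 23. Proposal C has a majority (≥27).

Proposal C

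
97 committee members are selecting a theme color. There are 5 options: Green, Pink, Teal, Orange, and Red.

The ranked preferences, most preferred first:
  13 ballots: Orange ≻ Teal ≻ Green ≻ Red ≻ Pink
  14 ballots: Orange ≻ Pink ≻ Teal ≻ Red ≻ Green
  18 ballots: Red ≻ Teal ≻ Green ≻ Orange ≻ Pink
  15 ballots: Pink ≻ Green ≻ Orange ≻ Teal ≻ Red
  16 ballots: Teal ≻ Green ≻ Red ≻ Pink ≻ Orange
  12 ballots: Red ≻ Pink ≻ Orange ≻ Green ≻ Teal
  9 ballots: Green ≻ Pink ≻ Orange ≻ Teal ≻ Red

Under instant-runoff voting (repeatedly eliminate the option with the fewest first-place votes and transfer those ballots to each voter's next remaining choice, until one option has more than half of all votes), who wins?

Round 1: Green 9, Pink 15, Teal 16, Orange 27, Red 30. Green eliminated.
Round 2: Pink 24, Teal 16, Orange 27, Red 30. Teal eliminated.
Round 3: Pink 24, Orange 27, Red 46. Pink eliminated.
Round 4: Orange 51, Red 46. Orange has a majority (≥49).

Orange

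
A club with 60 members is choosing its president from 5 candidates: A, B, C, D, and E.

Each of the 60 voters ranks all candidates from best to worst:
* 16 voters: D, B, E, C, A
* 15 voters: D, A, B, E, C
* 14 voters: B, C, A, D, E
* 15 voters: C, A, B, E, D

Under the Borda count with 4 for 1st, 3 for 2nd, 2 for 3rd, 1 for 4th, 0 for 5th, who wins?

B

A: 16×0 + 15×3 + 14×2 + 15×3 = 118
B: 16×3 + 15×2 + 14×4 + 15×2 = 164
C: 16×1 + 15×0 + 14×3 + 15×4 = 118
D: 16×4 + 15×4 + 14×1 + 15×0 = 138
E: 16×2 + 15×1 + 14×0 + 15×1 = 62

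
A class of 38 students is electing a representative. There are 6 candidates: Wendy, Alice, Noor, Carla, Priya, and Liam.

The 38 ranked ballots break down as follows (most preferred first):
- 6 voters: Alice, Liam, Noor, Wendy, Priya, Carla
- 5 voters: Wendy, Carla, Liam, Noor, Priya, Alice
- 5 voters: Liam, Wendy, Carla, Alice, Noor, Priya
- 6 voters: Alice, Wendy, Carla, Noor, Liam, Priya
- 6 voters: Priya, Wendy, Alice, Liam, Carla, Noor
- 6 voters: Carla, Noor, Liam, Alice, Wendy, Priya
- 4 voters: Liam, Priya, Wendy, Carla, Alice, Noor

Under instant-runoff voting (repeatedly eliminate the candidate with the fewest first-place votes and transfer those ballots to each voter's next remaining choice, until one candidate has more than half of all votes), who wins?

Carla

Round 1: Wendy 5, Alice 12, Noor 0, Carla 6, Priya 6, Liam 9. Noor eliminated.
Round 2: Wendy 5, Alice 12, Carla 6, Priya 6, Liam 9. Wendy eliminated.
Round 3: Alice 12, Carla 11, Priya 6, Liam 9. Priya eliminated.
Round 4: Alice 18, Carla 11, Liam 9. Liam eliminated.
Round 5: Alice 18, Carla 20. Carla has a majority (≥20).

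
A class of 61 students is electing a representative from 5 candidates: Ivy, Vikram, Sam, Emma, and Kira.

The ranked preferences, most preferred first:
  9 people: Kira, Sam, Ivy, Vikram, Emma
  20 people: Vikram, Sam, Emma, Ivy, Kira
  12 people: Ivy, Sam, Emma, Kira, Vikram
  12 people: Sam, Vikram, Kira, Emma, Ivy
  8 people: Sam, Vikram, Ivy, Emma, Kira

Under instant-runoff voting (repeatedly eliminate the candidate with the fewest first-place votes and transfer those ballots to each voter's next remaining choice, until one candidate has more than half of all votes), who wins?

Round 1: Ivy 12, Vikram 20, Sam 20, Emma 0, Kira 9. Emma eliminated.
Round 2: Ivy 12, Vikram 20, Sam 20, Kira 9. Kira eliminated.
Round 3: Ivy 12, Vikram 20, Sam 29. Ivy eliminated.
Round 4: Vikram 20, Sam 41. Sam has a majority (≥31).

Sam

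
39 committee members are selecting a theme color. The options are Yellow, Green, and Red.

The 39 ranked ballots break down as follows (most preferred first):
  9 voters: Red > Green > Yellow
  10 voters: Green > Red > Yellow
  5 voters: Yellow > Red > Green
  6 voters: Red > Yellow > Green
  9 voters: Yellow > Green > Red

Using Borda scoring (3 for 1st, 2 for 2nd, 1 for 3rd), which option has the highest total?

Red

Yellow: 9×1 + 10×1 + 5×3 + 6×2 + 9×3 = 73
Green: 9×2 + 10×3 + 5×1 + 6×1 + 9×2 = 77
Red: 9×3 + 10×2 + 5×2 + 6×3 + 9×1 = 84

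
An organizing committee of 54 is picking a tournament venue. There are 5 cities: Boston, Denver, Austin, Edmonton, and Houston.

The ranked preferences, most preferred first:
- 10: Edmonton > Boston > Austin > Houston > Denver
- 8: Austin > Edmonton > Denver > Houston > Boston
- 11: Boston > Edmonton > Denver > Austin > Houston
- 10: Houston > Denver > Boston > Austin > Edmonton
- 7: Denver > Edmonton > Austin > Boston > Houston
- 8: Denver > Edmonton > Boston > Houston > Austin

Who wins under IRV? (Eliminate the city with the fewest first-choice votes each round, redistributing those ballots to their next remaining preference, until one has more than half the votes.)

Edmonton

Round 1: Boston 11, Denver 15, Austin 8, Edmonton 10, Houston 10. Austin eliminated.
Round 2: Boston 11, Denver 15, Edmonton 18, Houston 10. Houston eliminated.
Round 3: Boston 11, Denver 25, Edmonton 18. Boston eliminated.
Round 4: Denver 25, Edmonton 29. Edmonton has a majority (≥28).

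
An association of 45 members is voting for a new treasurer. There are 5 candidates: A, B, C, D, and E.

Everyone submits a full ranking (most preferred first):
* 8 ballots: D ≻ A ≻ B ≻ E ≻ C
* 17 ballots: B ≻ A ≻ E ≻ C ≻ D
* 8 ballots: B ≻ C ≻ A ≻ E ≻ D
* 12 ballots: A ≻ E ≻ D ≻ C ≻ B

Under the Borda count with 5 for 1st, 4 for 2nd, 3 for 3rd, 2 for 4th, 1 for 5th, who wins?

A

A: 8×4 + 17×4 + 8×3 + 12×5 = 184
B: 8×3 + 17×5 + 8×5 + 12×1 = 161
C: 8×1 + 17×2 + 8×4 + 12×2 = 98
D: 8×5 + 17×1 + 8×1 + 12×3 = 101
E: 8×2 + 17×3 + 8×2 + 12×4 = 131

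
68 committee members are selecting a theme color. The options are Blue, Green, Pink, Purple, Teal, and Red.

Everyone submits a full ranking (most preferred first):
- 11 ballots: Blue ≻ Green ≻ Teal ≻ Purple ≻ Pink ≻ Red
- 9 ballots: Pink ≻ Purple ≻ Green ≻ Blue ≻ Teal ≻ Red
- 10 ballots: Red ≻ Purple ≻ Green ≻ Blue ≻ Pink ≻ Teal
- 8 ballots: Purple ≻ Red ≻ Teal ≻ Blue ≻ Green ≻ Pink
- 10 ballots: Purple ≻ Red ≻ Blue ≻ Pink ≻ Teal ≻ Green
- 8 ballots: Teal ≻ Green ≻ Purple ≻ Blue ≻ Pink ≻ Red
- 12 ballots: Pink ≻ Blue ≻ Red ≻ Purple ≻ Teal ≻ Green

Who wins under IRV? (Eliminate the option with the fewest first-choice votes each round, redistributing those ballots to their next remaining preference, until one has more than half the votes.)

Round 1: Blue 11, Green 0, Pink 21, Purple 18, Teal 8, Red 10. Green eliminated.
Round 2: Blue 11, Pink 21, Purple 18, Teal 8, Red 10. Teal eliminated.
Round 3: Blue 11, Pink 21, Purple 26, Red 10. Red eliminated.
Round 4: Blue 11, Pink 21, Purple 36. Purple has a majority (≥35).

Purple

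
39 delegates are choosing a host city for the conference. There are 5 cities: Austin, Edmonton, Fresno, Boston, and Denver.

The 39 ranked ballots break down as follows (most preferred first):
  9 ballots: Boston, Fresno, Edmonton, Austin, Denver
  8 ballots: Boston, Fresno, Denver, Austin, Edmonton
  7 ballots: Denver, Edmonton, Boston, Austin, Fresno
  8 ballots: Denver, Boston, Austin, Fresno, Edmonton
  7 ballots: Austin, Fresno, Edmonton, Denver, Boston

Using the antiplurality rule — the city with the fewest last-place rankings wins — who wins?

Austin

Last-place votes: Austin 0, Edmonton 16, Fresno 7, Boston 7, Denver 9.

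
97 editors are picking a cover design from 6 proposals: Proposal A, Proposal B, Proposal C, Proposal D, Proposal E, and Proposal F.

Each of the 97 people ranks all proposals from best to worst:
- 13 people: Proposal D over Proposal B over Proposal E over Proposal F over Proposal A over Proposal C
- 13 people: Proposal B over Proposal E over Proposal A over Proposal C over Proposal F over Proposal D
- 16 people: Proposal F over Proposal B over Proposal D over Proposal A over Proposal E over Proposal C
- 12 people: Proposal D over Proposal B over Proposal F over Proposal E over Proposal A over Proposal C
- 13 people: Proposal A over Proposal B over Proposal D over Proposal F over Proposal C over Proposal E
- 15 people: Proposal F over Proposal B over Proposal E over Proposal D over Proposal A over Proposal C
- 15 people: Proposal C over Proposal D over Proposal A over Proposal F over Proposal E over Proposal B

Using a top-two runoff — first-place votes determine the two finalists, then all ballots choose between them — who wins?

Round 1 first-place votes: Proposal A 13, Proposal B 13, Proposal C 15, Proposal D 25, Proposal E 0, Proposal F 31. Proposal F and Proposal D advance.
Runoff: Proposal F is ranked above Proposal D on 44 ballots, Proposal D above Proposal F on 53.

Proposal D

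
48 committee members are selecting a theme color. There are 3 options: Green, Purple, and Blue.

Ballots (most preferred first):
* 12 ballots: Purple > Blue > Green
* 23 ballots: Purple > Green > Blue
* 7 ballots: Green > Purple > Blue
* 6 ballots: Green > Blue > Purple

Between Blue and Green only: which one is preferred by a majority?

Green

Blue is ranked above Green on 12 ballots; Green above Blue on 36.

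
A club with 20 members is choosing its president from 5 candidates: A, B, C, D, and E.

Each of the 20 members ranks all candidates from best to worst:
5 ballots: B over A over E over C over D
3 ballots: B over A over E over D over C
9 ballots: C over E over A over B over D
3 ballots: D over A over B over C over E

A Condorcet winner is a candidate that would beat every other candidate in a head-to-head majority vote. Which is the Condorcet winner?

A

A vs B: 12–8
A vs C: 11–9
A vs D: 17–3
A vs E: 11–9
A beats every other candidate.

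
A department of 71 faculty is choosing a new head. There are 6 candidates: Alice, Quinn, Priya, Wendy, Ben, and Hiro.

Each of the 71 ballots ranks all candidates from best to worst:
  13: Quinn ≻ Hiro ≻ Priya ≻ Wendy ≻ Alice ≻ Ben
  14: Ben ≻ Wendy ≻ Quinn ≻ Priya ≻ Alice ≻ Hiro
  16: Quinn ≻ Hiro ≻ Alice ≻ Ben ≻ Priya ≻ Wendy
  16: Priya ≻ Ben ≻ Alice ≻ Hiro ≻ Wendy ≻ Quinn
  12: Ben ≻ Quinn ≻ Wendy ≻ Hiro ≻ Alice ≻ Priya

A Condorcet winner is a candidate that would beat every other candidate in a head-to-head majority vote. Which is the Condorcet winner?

Ben vs Alice: 42–29
Ben vs Quinn: 42–29
Ben vs Priya: 42–29
Ben vs Wendy: 58–13
Ben vs Hiro: 42–29
Ben beats every other candidate.

Ben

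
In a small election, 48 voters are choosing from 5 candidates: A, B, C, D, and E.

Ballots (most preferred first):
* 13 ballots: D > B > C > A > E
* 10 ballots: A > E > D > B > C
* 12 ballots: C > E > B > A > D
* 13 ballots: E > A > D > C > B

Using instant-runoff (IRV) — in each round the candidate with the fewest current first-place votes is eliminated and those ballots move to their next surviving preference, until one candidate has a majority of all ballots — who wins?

Round 1: A 10, B 0, C 12, D 13, E 13. B eliminated.
Round 2: A 10, C 12, D 13, E 13. A eliminated.
Round 3: C 12, D 13, E 23. C eliminated.
Round 4: D 13, E 35. E has a majority (≥25).

E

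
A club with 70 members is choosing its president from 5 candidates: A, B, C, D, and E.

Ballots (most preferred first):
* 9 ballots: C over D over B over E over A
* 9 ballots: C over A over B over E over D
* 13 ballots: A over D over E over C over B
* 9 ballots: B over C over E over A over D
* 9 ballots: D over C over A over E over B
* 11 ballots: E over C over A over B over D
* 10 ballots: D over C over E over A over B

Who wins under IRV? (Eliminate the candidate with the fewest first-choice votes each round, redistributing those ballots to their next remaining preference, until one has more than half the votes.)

C

Round 1: A 13, B 9, C 18, D 19, E 11. B eliminated.
Round 2: A 13, C 27, D 19, E 11. E eliminated.
Round 3: A 13, C 38, D 19. C has a majority (≥36).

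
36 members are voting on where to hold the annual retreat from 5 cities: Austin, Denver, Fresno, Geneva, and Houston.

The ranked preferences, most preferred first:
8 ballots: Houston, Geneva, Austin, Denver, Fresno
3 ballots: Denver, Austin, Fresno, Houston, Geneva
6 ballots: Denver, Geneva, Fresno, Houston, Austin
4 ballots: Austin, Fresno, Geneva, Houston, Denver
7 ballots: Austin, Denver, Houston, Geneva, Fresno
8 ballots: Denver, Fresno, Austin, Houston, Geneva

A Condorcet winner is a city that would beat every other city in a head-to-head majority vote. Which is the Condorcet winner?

Austin

Austin vs Denver: 19–17
Austin vs Fresno: 22–14
Austin vs Geneva: 22–14
Austin vs Houston: 22–14
Austin beats every other city.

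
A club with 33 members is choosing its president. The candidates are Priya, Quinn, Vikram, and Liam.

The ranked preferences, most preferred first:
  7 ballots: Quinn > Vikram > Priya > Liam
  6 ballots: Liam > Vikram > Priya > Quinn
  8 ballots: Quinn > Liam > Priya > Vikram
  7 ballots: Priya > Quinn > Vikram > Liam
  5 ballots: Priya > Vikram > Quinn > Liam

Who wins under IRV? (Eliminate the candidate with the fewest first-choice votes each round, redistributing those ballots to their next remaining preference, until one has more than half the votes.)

Round 1: Priya 12, Quinn 15, Vikram 0, Liam 6. Vikram eliminated.
Round 2: Priya 12, Quinn 15, Liam 6. Liam eliminated.
Round 3: Priya 18, Quinn 15. Priya has a majority (≥17).

Priya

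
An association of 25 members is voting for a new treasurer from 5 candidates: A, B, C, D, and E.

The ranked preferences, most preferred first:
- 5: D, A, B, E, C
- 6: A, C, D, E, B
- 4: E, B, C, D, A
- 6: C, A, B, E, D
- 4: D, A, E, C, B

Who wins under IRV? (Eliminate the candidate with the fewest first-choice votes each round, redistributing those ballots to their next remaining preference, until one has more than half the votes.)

C

Round 1: A 6, B 0, C 6, D 9, E 4. B eliminated.
Round 2: A 6, C 6, D 9, E 4. E eliminated.
Round 3: A 6, C 10, D 9. A eliminated.
Round 4: C 16, D 9. C has a majority (≥13).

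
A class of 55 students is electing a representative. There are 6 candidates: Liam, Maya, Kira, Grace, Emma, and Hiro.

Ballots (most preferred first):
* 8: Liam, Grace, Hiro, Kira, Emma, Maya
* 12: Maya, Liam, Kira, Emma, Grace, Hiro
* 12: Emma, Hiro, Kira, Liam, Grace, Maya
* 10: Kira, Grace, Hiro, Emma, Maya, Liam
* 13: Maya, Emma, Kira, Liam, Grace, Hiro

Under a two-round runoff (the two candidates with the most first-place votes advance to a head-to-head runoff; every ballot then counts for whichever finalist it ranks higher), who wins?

Round 1 first-place votes: Liam 8, Maya 25, Kira 10, Grace 0, Emma 12, Hiro 0. Maya and Emma advance.
Runoff: Maya is ranked above Emma on 25 ballots, Emma above Maya on 30.

Emma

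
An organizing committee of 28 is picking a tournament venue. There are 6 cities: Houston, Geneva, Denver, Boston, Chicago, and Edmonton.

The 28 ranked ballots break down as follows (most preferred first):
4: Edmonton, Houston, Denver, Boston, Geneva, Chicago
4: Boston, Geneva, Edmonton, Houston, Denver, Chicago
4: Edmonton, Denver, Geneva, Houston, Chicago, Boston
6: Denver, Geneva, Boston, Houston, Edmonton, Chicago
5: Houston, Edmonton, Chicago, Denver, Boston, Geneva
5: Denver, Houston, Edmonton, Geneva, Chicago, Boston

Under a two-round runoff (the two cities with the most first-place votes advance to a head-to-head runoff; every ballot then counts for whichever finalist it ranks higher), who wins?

Round 1 first-place votes: Houston 5, Geneva 0, Denver 11, Boston 4, Chicago 0, Edmonton 8. Denver and Edmonton advance.
Runoff: Denver is ranked above Edmonton on 11 ballots, Edmonton above Denver on 17.

Edmonton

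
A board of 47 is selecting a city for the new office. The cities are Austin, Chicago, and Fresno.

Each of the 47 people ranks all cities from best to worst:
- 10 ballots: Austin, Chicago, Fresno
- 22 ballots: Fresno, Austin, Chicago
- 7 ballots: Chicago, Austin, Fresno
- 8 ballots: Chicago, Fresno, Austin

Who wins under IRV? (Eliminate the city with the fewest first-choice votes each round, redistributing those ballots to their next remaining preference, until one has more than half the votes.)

Chicago

Round 1: Austin 10, Chicago 15, Fresno 22. Austin eliminated.
Round 2: Chicago 25, Fresno 22. Chicago has a majority (≥24).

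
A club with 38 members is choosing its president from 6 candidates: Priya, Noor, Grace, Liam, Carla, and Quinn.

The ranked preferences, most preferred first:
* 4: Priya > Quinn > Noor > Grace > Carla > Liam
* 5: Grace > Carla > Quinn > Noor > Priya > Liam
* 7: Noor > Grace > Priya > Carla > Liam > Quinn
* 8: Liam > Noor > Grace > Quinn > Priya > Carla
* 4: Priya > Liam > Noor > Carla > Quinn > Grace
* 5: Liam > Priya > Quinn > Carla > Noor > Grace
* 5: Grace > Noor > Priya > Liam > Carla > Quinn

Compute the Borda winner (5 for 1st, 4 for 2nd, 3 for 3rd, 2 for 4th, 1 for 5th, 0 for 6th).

Noor

Priya: 4×5 + 5×1 + 7×3 + 8×1 + 4×5 + 5×4 + 5×3 = 109
Noor: 4×3 + 5×2 + 7×5 + 8×4 + 4×3 + 5×1 + 5×4 = 126
Grace: 4×2 + 5×5 + 7×4 + 8×3 + 4×0 + 5×0 + 5×5 = 110
Liam: 4×0 + 5×0 + 7×1 + 8×5 + 4×4 + 5×5 + 5×2 = 98
Carla: 4×1 + 5×4 + 7×2 + 8×0 + 4×2 + 5×2 + 5×1 = 61
Quinn: 4×4 + 5×3 + 7×0 + 8×2 + 4×1 + 5×3 + 5×0 = 66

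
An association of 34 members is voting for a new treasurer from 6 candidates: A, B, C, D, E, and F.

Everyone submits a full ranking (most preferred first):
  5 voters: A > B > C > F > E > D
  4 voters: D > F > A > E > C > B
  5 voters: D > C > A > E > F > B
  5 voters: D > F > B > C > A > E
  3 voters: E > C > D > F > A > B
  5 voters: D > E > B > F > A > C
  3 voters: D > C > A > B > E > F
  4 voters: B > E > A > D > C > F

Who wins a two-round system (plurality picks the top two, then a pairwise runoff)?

Round 1 first-place votes: A 5, B 4, C 0, D 22, E 3, F 0. D and A advance.
Runoff: D is ranked above A on 25 ballots, A above D on 9.

D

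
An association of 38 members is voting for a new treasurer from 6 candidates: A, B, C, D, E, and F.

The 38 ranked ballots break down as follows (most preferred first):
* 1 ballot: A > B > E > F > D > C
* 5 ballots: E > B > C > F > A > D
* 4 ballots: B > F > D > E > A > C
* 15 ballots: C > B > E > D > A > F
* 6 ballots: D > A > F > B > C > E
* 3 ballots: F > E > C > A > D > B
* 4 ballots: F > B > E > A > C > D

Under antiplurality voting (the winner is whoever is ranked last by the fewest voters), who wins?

Last-place votes: A 0, B 3, C 5, D 9, E 6, F 15.

A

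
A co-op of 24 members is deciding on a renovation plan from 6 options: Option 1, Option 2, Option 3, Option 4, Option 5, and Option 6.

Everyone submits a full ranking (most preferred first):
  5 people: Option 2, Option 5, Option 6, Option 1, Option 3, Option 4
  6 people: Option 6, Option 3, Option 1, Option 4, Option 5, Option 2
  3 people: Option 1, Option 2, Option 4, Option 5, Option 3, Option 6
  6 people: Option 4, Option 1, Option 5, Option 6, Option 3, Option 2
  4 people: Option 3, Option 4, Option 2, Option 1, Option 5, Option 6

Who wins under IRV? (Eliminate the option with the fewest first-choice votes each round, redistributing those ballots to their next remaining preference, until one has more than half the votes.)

Round 1: Option 1 3, Option 2 5, Option 3 4, Option 4 6, Option 5 0, Option 6 6. Option 5 eliminated.
Round 2: Option 1 3, Option 2 5, Option 3 4, Option 4 6, Option 6 6. Option 1 eliminated.
Round 3: Option 2 8, Option 3 4, Option 4 6, Option 6 6. Option 3 eliminated.
Round 4: Option 2 8, Option 4 10, Option 6 6. Option 6 eliminated.
Round 5: Option 2 8, Option 4 16. Option 4 has a majority (≥13).

Option 4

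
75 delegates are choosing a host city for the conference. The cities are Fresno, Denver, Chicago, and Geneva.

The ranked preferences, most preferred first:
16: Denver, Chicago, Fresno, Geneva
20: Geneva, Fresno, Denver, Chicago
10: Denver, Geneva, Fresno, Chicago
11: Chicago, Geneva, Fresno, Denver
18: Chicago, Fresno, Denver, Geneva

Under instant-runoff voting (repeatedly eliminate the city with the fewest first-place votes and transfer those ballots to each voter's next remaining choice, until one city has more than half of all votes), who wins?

Round 1: Fresno 0, Denver 26, Chicago 29, Geneva 20. Fresno eliminated.
Round 2: Denver 26, Chicago 29, Geneva 20. Geneva eliminated.
Round 3: Denver 46, Chicago 29. Denver has a majority (≥38).

Denver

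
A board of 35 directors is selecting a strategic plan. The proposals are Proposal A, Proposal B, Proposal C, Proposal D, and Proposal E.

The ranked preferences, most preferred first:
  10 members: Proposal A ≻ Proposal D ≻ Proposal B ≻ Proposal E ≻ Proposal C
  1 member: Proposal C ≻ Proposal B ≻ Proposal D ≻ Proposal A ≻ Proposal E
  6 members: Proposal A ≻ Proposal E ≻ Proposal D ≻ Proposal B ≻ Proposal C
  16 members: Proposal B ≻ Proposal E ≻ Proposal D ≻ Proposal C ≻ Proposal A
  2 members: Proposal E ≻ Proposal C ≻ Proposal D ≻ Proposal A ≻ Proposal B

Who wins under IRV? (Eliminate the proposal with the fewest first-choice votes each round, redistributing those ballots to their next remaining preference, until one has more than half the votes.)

Round 1: Proposal A 16, Proposal B 16, Proposal C 1, Proposal D 0, Proposal E 2. Proposal D eliminated.
Round 2: Proposal A 16, Proposal B 16, Proposal C 1, Proposal E 2. Proposal C eliminated.
Round 3: Proposal A 16, Proposal B 17, Proposal E 2. Proposal E eliminated.
Round 4: Proposal A 18, Proposal B 17. Proposal A has a majority (≥18).

Proposal A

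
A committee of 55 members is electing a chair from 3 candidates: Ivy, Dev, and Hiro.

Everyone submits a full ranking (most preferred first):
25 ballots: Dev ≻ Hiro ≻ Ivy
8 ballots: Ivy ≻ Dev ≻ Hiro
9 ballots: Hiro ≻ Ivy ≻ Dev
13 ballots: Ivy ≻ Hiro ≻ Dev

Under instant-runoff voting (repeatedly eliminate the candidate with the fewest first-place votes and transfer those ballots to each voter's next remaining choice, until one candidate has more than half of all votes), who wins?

Ivy

Round 1: Ivy 21, Dev 25, Hiro 9. Hiro eliminated.
Round 2: Ivy 30, Dev 25. Ivy has a majority (≥28).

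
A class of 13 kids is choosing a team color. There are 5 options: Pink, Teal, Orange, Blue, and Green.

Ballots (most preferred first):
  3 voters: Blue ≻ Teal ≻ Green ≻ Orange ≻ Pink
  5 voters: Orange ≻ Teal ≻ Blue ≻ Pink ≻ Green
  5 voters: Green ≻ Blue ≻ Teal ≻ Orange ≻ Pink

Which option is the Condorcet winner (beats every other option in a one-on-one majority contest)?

Blue vs Pink: 13–0
Blue vs Teal: 8–5
Blue vs Orange: 8–5
Blue vs Green: 8–5
Blue beats every other option.

Blue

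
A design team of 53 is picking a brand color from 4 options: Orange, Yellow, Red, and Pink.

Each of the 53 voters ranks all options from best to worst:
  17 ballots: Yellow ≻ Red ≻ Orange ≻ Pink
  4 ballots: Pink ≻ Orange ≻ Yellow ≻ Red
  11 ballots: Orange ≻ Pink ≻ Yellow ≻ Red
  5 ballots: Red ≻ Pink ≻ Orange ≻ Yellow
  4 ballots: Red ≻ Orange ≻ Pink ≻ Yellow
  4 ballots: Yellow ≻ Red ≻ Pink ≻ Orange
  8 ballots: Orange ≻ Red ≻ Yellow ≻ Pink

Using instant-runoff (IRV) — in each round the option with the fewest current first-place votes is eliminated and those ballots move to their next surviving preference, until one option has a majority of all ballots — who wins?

Round 1: Orange 19, Yellow 21, Red 9, Pink 4. Pink eliminated.
Round 2: Orange 23, Yellow 21, Red 9. Red eliminated.
Round 3: Orange 32, Yellow 21. Orange has a majority (≥27).

Orange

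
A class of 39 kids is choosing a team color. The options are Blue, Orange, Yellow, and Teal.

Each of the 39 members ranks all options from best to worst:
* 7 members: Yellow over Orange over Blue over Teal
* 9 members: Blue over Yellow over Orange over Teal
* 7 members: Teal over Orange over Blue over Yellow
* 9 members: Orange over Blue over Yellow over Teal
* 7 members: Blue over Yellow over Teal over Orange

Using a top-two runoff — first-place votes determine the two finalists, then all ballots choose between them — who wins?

Round 1 first-place votes: Blue 16, Orange 9, Yellow 7, Teal 7. Blue and Orange advance.
Runoff: Blue is ranked above Orange on 16 ballots, Orange above Blue on 23.

Orange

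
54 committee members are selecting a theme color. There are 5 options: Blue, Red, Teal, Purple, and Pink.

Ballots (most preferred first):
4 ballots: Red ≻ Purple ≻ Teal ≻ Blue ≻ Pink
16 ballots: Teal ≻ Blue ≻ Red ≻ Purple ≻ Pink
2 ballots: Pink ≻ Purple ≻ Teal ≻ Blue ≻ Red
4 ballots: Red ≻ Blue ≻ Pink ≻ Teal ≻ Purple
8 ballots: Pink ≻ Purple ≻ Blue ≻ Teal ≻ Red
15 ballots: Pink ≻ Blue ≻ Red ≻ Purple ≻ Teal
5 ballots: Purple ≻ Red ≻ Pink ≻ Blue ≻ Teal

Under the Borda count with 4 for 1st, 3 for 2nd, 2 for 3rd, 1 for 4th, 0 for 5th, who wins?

Blue

Blue: 4×1 + 16×3 + 2×1 + 4×3 + 8×2 + 15×3 + 5×1 = 132
Red: 4×4 + 16×2 + 2×0 + 4×4 + 8×0 + 15×2 + 5×3 = 109
Teal: 4×2 + 16×4 + 2×2 + 4×1 + 8×1 + 15×0 + 5×0 = 88
Purple: 4×3 + 16×1 + 2×3 + 4×0 + 8×3 + 15×1 + 5×4 = 93
Pink: 4×0 + 16×0 + 2×4 + 4×2 + 8×4 + 15×4 + 5×2 = 118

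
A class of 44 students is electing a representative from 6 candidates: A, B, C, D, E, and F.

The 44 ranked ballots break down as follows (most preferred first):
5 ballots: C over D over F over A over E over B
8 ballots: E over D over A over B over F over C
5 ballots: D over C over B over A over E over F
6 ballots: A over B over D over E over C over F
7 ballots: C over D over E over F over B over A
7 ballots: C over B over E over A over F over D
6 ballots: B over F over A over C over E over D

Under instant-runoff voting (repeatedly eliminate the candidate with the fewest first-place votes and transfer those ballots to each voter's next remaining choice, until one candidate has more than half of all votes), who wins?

Round 1: A 6, B 6, C 19, D 5, E 8, F 0. F eliminated.
Round 2: A 6, B 6, C 19, D 5, E 8. D eliminated.
Round 3: A 6, B 6, C 24, E 8. C has a majority (≥23).

C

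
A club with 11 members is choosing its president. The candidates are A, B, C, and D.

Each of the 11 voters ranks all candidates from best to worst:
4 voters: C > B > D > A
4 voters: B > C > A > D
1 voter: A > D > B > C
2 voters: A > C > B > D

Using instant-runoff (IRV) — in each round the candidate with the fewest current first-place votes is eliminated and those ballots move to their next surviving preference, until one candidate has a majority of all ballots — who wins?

C

Round 1: A 3, B 4, C 4, D 0. D eliminated.
Round 2: A 3, B 4, C 4. A eliminated.
Round 3: B 5, C 6. C has a majority (≥6).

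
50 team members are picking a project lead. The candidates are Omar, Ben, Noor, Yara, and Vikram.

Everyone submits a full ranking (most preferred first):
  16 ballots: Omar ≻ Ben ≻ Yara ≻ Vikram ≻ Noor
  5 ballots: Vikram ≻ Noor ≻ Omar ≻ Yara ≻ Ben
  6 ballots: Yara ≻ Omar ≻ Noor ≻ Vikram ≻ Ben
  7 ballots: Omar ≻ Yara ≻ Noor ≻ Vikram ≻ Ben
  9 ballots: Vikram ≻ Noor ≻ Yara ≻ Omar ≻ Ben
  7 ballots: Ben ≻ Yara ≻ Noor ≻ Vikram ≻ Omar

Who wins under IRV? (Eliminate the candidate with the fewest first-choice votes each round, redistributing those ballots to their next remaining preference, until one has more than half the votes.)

Round 1: Omar 23, Ben 7, Noor 0, Yara 6, Vikram 14. Noor eliminated.
Round 2: Omar 23, Ben 7, Yara 6, Vikram 14. Yara eliminated.
Round 3: Omar 29, Ben 7, Vikram 14. Omar has a majority (≥26).

Omar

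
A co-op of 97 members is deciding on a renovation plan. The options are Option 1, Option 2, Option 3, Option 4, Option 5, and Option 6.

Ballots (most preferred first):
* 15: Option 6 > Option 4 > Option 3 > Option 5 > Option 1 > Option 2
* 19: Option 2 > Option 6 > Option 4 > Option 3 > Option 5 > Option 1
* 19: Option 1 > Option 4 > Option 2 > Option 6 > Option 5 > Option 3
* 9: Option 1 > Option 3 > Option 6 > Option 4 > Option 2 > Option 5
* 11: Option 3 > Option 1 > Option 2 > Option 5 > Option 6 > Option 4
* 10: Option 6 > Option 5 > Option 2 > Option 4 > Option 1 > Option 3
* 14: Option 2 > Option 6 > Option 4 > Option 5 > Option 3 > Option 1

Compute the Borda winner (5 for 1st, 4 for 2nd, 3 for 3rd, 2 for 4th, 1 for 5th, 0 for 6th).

Option 6

Option 1: 15×1 + 19×0 + 19×5 + 9×5 + 11×4 + 10×1 + 14×0 = 209
Option 2: 15×0 + 19×5 + 19×3 + 9×1 + 11×3 + 10×3 + 14×5 = 294
Option 3: 15×3 + 19×2 + 19×0 + 9×4 + 11×5 + 10×0 + 14×1 = 188
Option 4: 15×4 + 19×3 + 19×4 + 9×2 + 11×0 + 10×2 + 14×3 = 273
Option 5: 15×2 + 19×1 + 19×1 + 9×0 + 11×2 + 10×4 + 14×2 = 158
Option 6: 15×5 + 19×4 + 19×2 + 9×3 + 11×1 + 10×5 + 14×4 = 333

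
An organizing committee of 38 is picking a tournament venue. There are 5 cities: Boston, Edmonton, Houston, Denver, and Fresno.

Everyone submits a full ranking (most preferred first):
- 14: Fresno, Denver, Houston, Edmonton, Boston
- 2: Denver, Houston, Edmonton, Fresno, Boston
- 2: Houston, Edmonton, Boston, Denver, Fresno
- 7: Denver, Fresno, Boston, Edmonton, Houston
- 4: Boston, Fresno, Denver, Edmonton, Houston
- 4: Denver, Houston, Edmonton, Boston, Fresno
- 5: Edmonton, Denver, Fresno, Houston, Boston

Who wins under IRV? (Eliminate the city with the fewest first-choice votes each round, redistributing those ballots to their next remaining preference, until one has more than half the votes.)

Denver

Round 1: Boston 4, Edmonton 5, Houston 2, Denver 13, Fresno 14. Houston eliminated.
Round 2: Boston 4, Edmonton 7, Denver 13, Fresno 14. Boston eliminated.
Round 3: Edmonton 7, Denver 13, Fresno 18. Edmonton eliminated.
Round 4: Denver 20, Fresno 18. Denver has a majority (≥20).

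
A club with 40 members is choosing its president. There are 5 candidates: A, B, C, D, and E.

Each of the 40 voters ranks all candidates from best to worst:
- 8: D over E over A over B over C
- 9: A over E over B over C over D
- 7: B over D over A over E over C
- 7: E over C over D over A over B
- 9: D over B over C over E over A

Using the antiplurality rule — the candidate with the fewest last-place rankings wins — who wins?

E

Last-place votes: A 9, B 7, C 15, D 9, E 0.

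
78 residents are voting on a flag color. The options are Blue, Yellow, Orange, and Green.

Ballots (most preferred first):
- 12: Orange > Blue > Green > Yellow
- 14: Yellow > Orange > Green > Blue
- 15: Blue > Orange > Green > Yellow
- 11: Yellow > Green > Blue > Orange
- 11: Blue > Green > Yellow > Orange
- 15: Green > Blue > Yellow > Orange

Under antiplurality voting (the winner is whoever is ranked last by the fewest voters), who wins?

Last-place votes: Blue 14, Yellow 27, Orange 37, Green 0.

Green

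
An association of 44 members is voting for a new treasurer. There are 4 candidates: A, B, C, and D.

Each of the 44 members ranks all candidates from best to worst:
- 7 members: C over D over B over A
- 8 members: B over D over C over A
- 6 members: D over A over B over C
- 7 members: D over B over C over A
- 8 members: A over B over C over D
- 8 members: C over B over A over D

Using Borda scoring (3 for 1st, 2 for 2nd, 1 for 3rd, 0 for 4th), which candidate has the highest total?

A: 7×0 + 8×0 + 6×2 + 7×0 + 8×3 + 8×1 = 44
B: 7×1 + 8×3 + 6×1 + 7×2 + 8×2 + 8×2 = 83
C: 7×3 + 8×1 + 6×0 + 7×1 + 8×1 + 8×3 = 68
D: 7×2 + 8×2 + 6×3 + 7×3 + 8×0 + 8×0 = 69

B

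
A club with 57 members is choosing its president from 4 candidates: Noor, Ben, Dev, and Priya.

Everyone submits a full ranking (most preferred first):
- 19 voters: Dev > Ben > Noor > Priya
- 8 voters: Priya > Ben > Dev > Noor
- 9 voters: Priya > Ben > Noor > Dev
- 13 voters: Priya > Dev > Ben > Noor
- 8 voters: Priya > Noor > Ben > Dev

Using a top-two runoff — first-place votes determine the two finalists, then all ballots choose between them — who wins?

Priya

Round 1 first-place votes: Noor 0, Ben 0, Dev 19, Priya 38. Priya and Dev advance.
Runoff: Priya is ranked above Dev on 38 ballots, Dev above Priya on 19.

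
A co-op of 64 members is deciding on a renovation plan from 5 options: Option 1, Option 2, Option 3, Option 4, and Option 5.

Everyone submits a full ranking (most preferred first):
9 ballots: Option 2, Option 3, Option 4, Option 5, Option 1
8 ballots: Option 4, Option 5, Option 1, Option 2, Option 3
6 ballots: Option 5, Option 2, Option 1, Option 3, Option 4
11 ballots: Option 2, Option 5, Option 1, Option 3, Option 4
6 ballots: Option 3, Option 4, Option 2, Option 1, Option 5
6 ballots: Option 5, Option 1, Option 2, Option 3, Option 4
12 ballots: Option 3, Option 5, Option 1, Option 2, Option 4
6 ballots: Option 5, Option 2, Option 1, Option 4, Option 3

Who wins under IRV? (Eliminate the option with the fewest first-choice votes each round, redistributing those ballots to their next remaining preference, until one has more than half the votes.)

Round 1: Option 1 0, Option 2 20, Option 3 18, Option 4 8, Option 5 18. Option 1 eliminated.
Round 2: Option 2 20, Option 3 18, Option 4 8, Option 5 18. Option 4 eliminated.
Round 3: Option 2 20, Option 3 18, Option 5 26. Option 3 eliminated.
Round 4: Option 2 26, Option 5 38. Option 5 has a majority (≥33).

Option 5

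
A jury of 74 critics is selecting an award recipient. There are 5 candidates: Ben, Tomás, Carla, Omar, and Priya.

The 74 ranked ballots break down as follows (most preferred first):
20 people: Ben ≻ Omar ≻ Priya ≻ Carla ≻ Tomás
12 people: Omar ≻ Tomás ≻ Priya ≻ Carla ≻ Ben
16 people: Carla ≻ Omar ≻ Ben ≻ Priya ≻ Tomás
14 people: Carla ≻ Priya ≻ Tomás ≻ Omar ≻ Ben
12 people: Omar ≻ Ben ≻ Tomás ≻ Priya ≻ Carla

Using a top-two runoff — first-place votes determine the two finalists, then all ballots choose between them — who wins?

Round 1 first-place votes: Ben 20, Tomás 0, Carla 30, Omar 24, Priya 0. Carla and Omar advance.
Runoff: Carla is ranked above Omar on 30 ballots, Omar above Carla on 44.

Omar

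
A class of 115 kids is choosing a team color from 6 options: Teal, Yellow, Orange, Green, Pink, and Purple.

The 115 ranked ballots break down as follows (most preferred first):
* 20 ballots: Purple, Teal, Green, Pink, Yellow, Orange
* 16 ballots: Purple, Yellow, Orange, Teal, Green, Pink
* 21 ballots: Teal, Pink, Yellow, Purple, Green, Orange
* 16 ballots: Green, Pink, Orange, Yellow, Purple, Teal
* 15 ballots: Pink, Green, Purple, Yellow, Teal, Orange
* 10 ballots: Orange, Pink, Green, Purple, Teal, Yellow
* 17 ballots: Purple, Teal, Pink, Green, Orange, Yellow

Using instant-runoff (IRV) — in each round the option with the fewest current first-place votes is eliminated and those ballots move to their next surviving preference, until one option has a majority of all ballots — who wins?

Round 1: Teal 21, Yellow 0, Orange 10, Green 16, Pink 15, Purple 53. Yellow eliminated.
Round 2: Teal 21, Orange 10, Green 16, Pink 15, Purple 53. Orange eliminated.
Round 3: Teal 21, Green 16, Pink 25, Purple 53. Green eliminated.
Round 4: Teal 21, Pink 41, Purple 53. Teal eliminated.
Round 5: Pink 62, Purple 53. Pink has a majority (≥58).

Pink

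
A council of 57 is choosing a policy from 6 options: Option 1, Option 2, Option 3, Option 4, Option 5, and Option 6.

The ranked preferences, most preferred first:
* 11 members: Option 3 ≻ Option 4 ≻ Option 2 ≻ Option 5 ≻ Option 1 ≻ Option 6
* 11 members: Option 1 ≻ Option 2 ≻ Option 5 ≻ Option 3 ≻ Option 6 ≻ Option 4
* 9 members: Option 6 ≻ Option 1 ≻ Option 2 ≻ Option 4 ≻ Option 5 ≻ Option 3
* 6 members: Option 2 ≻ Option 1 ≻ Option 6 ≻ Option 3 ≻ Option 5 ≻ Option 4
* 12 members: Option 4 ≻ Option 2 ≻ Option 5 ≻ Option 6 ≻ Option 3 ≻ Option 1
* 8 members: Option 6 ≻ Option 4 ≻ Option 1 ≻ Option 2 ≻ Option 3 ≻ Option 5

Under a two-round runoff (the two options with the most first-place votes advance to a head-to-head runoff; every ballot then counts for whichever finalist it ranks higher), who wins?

Option 6

Round 1 first-place votes: Option 1 11, Option 2 6, Option 3 11, Option 4 12, Option 5 0, Option 6 17. Option 6 and Option 4 advance.
Runoff: Option 6 is ranked above Option 4 on 34 ballots, Option 4 above Option 6 on 23.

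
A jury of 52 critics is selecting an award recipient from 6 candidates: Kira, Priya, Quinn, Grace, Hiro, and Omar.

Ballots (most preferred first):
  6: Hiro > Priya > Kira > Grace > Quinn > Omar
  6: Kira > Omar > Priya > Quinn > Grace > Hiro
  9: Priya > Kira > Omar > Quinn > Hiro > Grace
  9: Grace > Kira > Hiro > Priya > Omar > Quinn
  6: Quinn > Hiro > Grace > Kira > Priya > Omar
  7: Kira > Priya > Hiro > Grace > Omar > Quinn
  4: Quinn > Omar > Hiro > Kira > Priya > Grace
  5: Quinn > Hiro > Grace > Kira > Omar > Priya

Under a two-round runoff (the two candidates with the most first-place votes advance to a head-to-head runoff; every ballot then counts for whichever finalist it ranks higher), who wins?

Round 1 first-place votes: Kira 13, Priya 9, Quinn 15, Grace 9, Hiro 6, Omar 0. Quinn and Kira advance.
Runoff: Quinn is ranked above Kira on 15 ballots, Kira above Quinn on 37.

Kira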